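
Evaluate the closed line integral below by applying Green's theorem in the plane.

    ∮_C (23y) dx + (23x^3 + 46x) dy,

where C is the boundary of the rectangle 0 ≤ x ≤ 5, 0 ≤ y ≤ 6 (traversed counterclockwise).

Green's theorem converts the closed line integral into a double integral over the enclosed region D:

    ∮_C P dx + Q dy = ∬_D (∂Q/∂x - ∂P/∂y) dA.

Here P = 23y, Q = 23x^3 + 46x, so

    ∂Q/∂x = 69x^2 + 46,    ∂P/∂y = 23,
    ∂Q/∂x - ∂P/∂y = 69x^2 + 23.

D is the region 0 ≤ x ≤ 5, 0 ≤ y ≤ 6. Evaluating the double integral:

    ∬_D (69x^2 + 23) dA = ∫_0^{5} ∫_0^{6} (69x^2 + 23) dy dx.

Inner (y from 0 to 6): 414x^2 + 138.
Outer (x from 0 to 5): 17940.

Therefore ∮_C P dx + Q dy = 17940.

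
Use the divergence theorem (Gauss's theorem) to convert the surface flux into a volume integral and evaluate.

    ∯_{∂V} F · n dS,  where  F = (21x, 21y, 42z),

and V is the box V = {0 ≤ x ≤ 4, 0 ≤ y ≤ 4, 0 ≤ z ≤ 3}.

By the divergence theorem,

    ∯_{∂V} F · n dS = ∭_V (∇ · F) dV.

Compute the divergence:
    ∇ · F = ∂F_x/∂x + ∂F_y/∂y + ∂F_z/∂z = 21 + 21 + 42 = 84.

V is a rectangular box, so dV = dx dy dz with 0 ≤ x ≤ 4, 0 ≤ y ≤ 4, 0 ≤ z ≤ 3.

Integrate (84) over V as an iterated integral:

    ∭_V (∇·F) dV = ∫_0^{4} ∫_0^{4} ∫_0^{3} (84) dz dy dx.

Inner (z from 0 to 3): 252.
Middle (y from 0 to 4): 1008.
Outer (x from 0 to 4): 4032.

Therefore ∯_{∂V} F · n dS = 4032.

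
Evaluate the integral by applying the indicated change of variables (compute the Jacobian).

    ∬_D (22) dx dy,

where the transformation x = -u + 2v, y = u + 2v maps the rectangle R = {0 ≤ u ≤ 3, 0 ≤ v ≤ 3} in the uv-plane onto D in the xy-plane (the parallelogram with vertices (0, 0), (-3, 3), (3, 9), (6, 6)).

Compute the Jacobian determinant of (x, y) with respect to (u, v):

    ∂(x,y)/∂(u,v) = | -1  2 | = (-1)(2) - (2)(1) = -4.
                   | 1  2 |

Its absolute value is |J| = 4 (the area scaling factor).

Substituting x = -u + 2v, y = u + 2v into the integrand,

    22 → 22,

so the integral becomes

    ∬_R (22) · |J| du dv = ∫_0^3 ∫_0^3 (88) dv du.

Inner (v): 264.
Outer (u): 792.

Therefore ∬_D (22) dx dy = 792.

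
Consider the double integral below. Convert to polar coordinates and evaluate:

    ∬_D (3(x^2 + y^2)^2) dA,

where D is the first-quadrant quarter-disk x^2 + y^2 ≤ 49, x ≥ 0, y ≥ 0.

The region D is 0 ≤ r ≤ 7, 0 ≤ θ ≤ π/2 in polar coordinates, where x = r cos(θ), y = r sin(θ), and dA = r dr dθ.

Under the substitution, the integrand becomes 3r^4, so

    ∬_D (3(x^2 + y^2)^2) dA = ∫_{0}^{π/2} ∫_{0}^{7} (3r^4) · r dr dθ.

Inner integral (in r): ∫_{0}^{7} (3r^4) · r dr = 117649/2.

Outer integral (in θ): ∫_{0}^{π/2} (117649/2) dθ = 117649π/4.

Therefore ∬_D (3(x^2 + y^2)^2) dA = 117649π/4.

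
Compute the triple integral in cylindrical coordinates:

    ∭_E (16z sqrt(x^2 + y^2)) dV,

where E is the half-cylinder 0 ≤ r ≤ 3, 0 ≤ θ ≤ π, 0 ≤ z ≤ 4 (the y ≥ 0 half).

In cylindrical coordinates, x = r cos(θ), y = r sin(θ), z = z, and dV = r dr dθ dz.

The integrand becomes 16r z, so

    ∭_E (16z sqrt(x^2 + y^2)) dV = ∫_{0}^{π} ∫_{0}^{3} ∫_{0}^{4} (16r z) · r dz dr dθ.

Inner (z): 128r^2.
Middle (r from 0 to 3): 1152.
Outer (θ): 1152π.

Therefore the triple integral equals 1152π.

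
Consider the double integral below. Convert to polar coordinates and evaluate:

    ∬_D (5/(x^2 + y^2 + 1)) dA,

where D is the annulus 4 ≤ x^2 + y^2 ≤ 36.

The region D is 2 ≤ r ≤ 6, 0 ≤ θ ≤ 2π in polar coordinates, where x = r cos(θ), y = r sin(θ), and dA = r dr dθ.

Under the substitution, the integrand becomes 5/(r^2 + 1), so

    ∬_D (5/(x^2 + y^2 + 1)) dA = ∫_{0}^{2π} ∫_{2}^{6} (5/(r^2 + 1)) · r dr dθ.

Inner integral (in r): ∫_{2}^{6} (5/(r^2 + 1)) · r dr = log(1369sqrt(185)/125).

Outer integral (in θ): ∫_{0}^{2π} (log(1369sqrt(185)/125)) dθ = log((1369sqrt(185)/125)^(2π)).

Therefore ∬_D (5/(x^2 + y^2 + 1)) dA = log((1369sqrt(185)/125)^(2π)).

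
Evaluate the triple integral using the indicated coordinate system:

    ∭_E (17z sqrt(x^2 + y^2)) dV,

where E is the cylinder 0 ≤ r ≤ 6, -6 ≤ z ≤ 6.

In cylindrical coordinates, x = r cos(θ), y = r sin(θ), z = z, and dV = r dr dθ dz.

The integrand becomes 17r z, so

    ∭_E (17z sqrt(x^2 + y^2)) dV = ∫_{0}^{2π} ∫_{0}^{6} ∫_{-6}^{6} (17r z) · r dz dr dθ.

Inner (z): 0.
Middle (r from 0 to 6): 0.
Outer (θ): 0.

Therefore the triple integral equals 0.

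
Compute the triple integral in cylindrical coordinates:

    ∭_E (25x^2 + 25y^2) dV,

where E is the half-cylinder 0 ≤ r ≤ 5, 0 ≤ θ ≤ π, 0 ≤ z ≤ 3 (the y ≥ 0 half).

In cylindrical coordinates, x = r cos(θ), y = r sin(θ), z = z, and dV = r dr dθ dz.

The integrand becomes 25r^2, so

    ∭_E (25x^2 + 25y^2) dV = ∫_{0}^{π} ∫_{0}^{5} ∫_{0}^{3} (25r^2) · r dz dr dθ.

Inner (z): 75r^3.
Middle (r from 0 to 5): 46875/4.
Outer (θ): 46875π/4.

Therefore the triple integral equals 46875π/4.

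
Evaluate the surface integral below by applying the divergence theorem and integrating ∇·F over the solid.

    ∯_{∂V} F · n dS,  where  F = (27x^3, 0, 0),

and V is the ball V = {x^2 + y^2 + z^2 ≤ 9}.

By the divergence theorem,

    ∯_{∂V} F · n dS = ∭_V (∇ · F) dV.

Compute the divergence:
    ∇ · F = ∂F_x/∂x + ∂F_y/∂y + ∂F_z/∂z = 81x^2 + 0 + 0 = 81x^2.

In spherical coordinates, x = ρ sin(φ) cos(θ), y = ρ sin(φ) sin(θ), z = ρ cos(φ), dV = ρ^2 sin(φ) dρ dφ dθ, with 0 ≤ ρ ≤ 3, 0 ≤ φ ≤ π, 0 ≤ θ ≤ 2π.

The integrand, after substitution and multiplying by the volume element, becomes (81ρ^2sin(φ)^2cos(θ)^2) · ρ^2 sin(φ), so

    ∭_V (∇·F) dV = ∫_0^{2π} ∫_0^{π} ∫_0^{3} (81ρ^2sin(φ)^2cos(θ)^2) · ρ^2 sin(φ) dρ dφ dθ.

Inner (ρ from 0 to 3): 19683sin(φ)^3cos(θ)^2/5.
Middle (φ from 0 to π): 26244cos(θ)^2/5.
Outer (θ from 0 to 2π): 26244π/5.

Therefore ∯_{∂V} F · n dS = 26244π/5.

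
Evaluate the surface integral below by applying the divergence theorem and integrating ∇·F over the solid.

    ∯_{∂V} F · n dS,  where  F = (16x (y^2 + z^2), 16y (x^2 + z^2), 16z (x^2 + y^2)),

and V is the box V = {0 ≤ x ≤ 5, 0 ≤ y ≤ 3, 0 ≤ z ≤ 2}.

By the divergence theorem,

    ∯_{∂V} F · n dS = ∭_V (∇ · F) dV.

Compute the divergence:
    ∇ · F = ∂F_x/∂x + ∂F_y/∂y + ∂F_z/∂z = 16y^2 + 16z^2 + 16x^2 + 16z^2 + 16x^2 + 16y^2 = 32x^2 + 32y^2 + 32z^2.

V is a rectangular box, so dV = dx dy dz with 0 ≤ x ≤ 5, 0 ≤ y ≤ 3, 0 ≤ z ≤ 2.

Integrate (32x^2 + 32y^2 + 32z^2) over V as an iterated integral:

    ∭_V (∇·F) dV = ∫_0^{5} ∫_0^{3} ∫_0^{2} (32x^2 + 32y^2 + 32z^2) dz dy dx.

Inner (z from 0 to 2): 64x^2 + 64y^2 + 256/3.
Middle (y from 0 to 3): 192x^2 + 832.
Outer (x from 0 to 5): 12160.

Therefore ∯_{∂V} F · n dS = 12160.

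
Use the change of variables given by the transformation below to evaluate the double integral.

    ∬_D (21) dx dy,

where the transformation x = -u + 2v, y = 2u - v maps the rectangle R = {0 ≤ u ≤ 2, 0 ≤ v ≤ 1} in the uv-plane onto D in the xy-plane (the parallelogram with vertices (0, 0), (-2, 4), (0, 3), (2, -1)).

Compute the Jacobian determinant of (x, y) with respect to (u, v):

    ∂(x,y)/∂(u,v) = | -1  2 | = (-1)(-1) - (2)(2) = -3.
                   | 2  -1 |

Its absolute value is |J| = 3 (the area scaling factor).

Substituting x = -u + 2v, y = 2u - v into the integrand,

    21 → 21,

so the integral becomes

    ∬_R (21) · |J| du dv = ∫_0^2 ∫_0^1 (63) dv du.

Inner (v): 63.
Outer (u): 126.

Therefore ∬_D (21) dx dy = 126.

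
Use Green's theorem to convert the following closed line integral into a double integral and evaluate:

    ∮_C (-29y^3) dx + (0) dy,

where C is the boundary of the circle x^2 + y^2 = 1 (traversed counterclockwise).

Green's theorem converts the closed line integral into a double integral over the enclosed region D:

    ∮_C P dx + Q dy = ∬_D (∂Q/∂x - ∂P/∂y) dA.

Here P = -29y^3, Q = 0, so

    ∂Q/∂x = 0,    ∂P/∂y = -87y^2,
    ∂Q/∂x - ∂P/∂y = 87y^2.

D is the region x^2 + y^2 ≤ 1. Evaluating the double integral:

In polar coordinates (x = r cos θ, y = r sin θ, dA = r dr dθ) the integrand becomes 87r^2sin(θ)^2, so

    ∬_D (87y^2) dA = ∫_0^{2π} ∫_0^{1} (87r^2sin(θ)^2) · r dr dθ.

Inner (r from 0 to 1): 87sin(θ)^2/4.
Outer (θ from 0 to 2π): 87π/4.

Therefore ∮_C P dx + Q dy = 87π/4.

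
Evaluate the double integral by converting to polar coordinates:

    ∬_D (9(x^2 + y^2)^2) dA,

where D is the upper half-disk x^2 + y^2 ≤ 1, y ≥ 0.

The region D is 0 ≤ r ≤ 1, 0 ≤ θ ≤ π in polar coordinates, where x = r cos(θ), y = r sin(θ), and dA = r dr dθ.

Under the substitution, the integrand becomes 9r^4, so

    ∬_D (9(x^2 + y^2)^2) dA = ∫_{0}^{π} ∫_{0}^{1} (9r^4) · r dr dθ.

Inner integral (in r): ∫_{0}^{1} (9r^4) · r dr = 3/2.

Outer integral (in θ): ∫_{0}^{π} (3/2) dθ = 3π/2.

Therefore ∬_D (9(x^2 + y^2)^2) dA = 3π/2.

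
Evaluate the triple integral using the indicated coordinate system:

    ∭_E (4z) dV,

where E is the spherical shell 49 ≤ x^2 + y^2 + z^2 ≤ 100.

In spherical coordinates, x = ρ sin(φ) cos(θ), y = ρ sin(φ) sin(θ), z = ρ cos(φ), and dV = ρ^2 sin(φ) dρ dφ dθ.

The integrand becomes 4ρ cos(φ), so

    ∭_E (4z) dV = ∫_{0}^{2π} ∫_{0}^{π} ∫_{7}^{10} (4ρ cos(φ)) · ρ^2 sin(φ) dρ dφ dθ.

Inner (ρ): 7599sin(2φ)/2.
Middle (φ): 0.
Outer (θ): 0.

Therefore the triple integral equals 0.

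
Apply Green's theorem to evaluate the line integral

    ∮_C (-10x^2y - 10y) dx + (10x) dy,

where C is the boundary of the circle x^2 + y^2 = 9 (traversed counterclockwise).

Green's theorem converts the closed line integral into a double integral over the enclosed region D:

    ∮_C P dx + Q dy = ∬_D (∂Q/∂x - ∂P/∂y) dA.

Here P = -10x^2y - 10y, Q = 10x, so

    ∂Q/∂x = 10,    ∂P/∂y = -10x^2 - 10,
    ∂Q/∂x - ∂P/∂y = 10x^2 + 20.

D is the region x^2 + y^2 ≤ 9. Evaluating the double integral:

In polar coordinates (x = r cos θ, y = r sin θ, dA = r dr dθ) the integrand becomes 10r^2cos(θ)^2 + 20, so

    ∬_D (10x^2 + 20) dA = ∫_0^{2π} ∫_0^{3} (10r^2cos(θ)^2 + 20) · r dr dθ.

Inner (r from 0 to 3): 405cos(θ)^2/2 + 90.
Outer (θ from 0 to 2π): 765π/2.

Therefore ∮_C P dx + Q dy = 765π/2.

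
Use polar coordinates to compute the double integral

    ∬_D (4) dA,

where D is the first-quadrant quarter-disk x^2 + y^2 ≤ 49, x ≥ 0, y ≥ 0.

The region D is 0 ≤ r ≤ 7, 0 ≤ θ ≤ π/2 in polar coordinates, where x = r cos(θ), y = r sin(θ), and dA = r dr dθ.

Under the substitution, the integrand becomes 4, so

    ∬_D (4) dA = ∫_{0}^{π/2} ∫_{0}^{7} (4) · r dr dθ.

Inner integral (in r): ∫_{0}^{7} (4) · r dr = 98.

Outer integral (in θ): ∫_{0}^{π/2} (98) dθ = 49π.

Therefore ∬_D (4) dA = 49π.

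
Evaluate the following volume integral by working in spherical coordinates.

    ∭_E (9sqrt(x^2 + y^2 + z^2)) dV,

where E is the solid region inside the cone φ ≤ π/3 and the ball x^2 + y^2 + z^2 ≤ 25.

In spherical coordinates, x = ρ sin(φ) cos(θ), y = ρ sin(φ) sin(θ), z = ρ cos(φ), and dV = ρ^2 sin(φ) dρ dφ dθ.

The integrand becomes 9ρ, so

    ∭_E (9sqrt(x^2 + y^2 + z^2)) dV = ∫_{0}^{2π} ∫_{0}^{π/3} ∫_{0}^{5} (9ρ) · ρ^2 sin(φ) dρ dφ dθ.

Inner (ρ): 5625sin(φ)/4.
Middle (φ): 5625/8.
Outer (θ): 5625π/4.

Therefore the triple integral equals 5625π/4.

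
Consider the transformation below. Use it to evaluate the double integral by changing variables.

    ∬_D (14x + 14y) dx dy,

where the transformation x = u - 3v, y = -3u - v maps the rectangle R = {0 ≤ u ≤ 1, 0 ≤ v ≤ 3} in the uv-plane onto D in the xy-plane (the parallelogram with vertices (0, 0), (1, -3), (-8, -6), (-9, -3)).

Compute the Jacobian determinant of (x, y) with respect to (u, v):

    ∂(x,y)/∂(u,v) = | 1  -3 | = (1)(-1) - (-3)(-3) = -10.
                   | -3  -1 |

Its absolute value is |J| = 10 (the area scaling factor).

Substituting x = u - 3v, y = -3u - v into the integrand,

    14x + 14y → -28u - 56v,

so the integral becomes

    ∬_R (-28u - 56v) · |J| du dv = ∫_0^1 ∫_0^3 (-280u - 560v) dv du.

Inner (v): -840u - 2520.
Outer (u): -2940.

Therefore ∬_D (14x + 14y) dx dy = -2940.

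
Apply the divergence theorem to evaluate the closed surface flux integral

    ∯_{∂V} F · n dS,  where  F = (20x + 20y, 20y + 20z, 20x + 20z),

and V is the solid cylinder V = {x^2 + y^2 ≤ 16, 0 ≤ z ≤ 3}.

By the divergence theorem,

    ∯_{∂V} F · n dS = ∭_V (∇ · F) dV.

Compute the divergence:
    ∇ · F = ∂F_x/∂x + ∂F_y/∂y + ∂F_z/∂z = 20 + 20 + 20 = 60.

In cylindrical coordinates, x = r cos(θ), y = r sin(θ), z = z, dV = r dr dθ dz, with 0 ≤ r ≤ 4, 0 ≤ θ ≤ 2π, 0 ≤ z ≤ 3.

The integrand, after substitution and multiplying by the volume element, becomes (60) · r, so

    ∭_V (∇·F) dV = ∫_0^{2π} ∫_0^{4} ∫_0^{3} (60) · r dz dr dθ.

Inner (z from 0 to 3): 180r.
Middle (r from 0 to 4): 1440.
Outer (θ from 0 to 2π): 2880π.

Therefore ∯_{∂V} F · n dS = 2880π.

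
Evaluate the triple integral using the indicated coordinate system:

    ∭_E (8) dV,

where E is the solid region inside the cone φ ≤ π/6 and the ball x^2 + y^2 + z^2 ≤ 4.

In spherical coordinates, x = ρ sin(φ) cos(θ), y = ρ sin(φ) sin(θ), z = ρ cos(φ), and dV = ρ^2 sin(φ) dρ dφ dθ.

The integrand becomes 8, so

    ∭_E (8) dV = ∫_{0}^{2π} ∫_{0}^{π/6} ∫_{0}^{2} (8) · ρ^2 sin(φ) dρ dφ dθ.

Inner (ρ): 64sin(φ)/3.
Middle (φ): 64/3 - 32sqrt(3)/3.
Outer (θ): 64π (2 - sqrt(3))/3.

Therefore the triple integral equals 64π (2 - sqrt(3))/3.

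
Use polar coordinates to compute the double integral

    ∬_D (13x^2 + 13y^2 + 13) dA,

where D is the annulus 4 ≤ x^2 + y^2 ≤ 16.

The region D is 2 ≤ r ≤ 4, 0 ≤ θ ≤ 2π in polar coordinates, where x = r cos(θ), y = r sin(θ), and dA = r dr dθ.

Under the substitution, the integrand becomes 13r^2 + 13, so

    ∬_D (13x^2 + 13y^2 + 13) dA = ∫_{0}^{2π} ∫_{2}^{4} (13r^2 + 13) · r dr dθ.

Inner integral (in r): ∫_{2}^{4} (13r^2 + 13) · r dr = 858.

Outer integral (in θ): ∫_{0}^{2π} (858) dθ = 1716π.

Therefore ∬_D (13x^2 + 13y^2 + 13) dA = 1716π.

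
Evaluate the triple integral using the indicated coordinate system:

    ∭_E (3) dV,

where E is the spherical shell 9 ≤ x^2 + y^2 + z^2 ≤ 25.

In spherical coordinates, x = ρ sin(φ) cos(θ), y = ρ sin(φ) sin(θ), z = ρ cos(φ), and dV = ρ^2 sin(φ) dρ dφ dθ.

The integrand becomes 3, so

    ∭_E (3) dV = ∫_{0}^{2π} ∫_{0}^{π} ∫_{3}^{5} (3) · ρ^2 sin(φ) dρ dφ dθ.

Inner (ρ): 98sin(φ).
Middle (φ): 196.
Outer (θ): 392π.

Therefore the triple integral equals 392π.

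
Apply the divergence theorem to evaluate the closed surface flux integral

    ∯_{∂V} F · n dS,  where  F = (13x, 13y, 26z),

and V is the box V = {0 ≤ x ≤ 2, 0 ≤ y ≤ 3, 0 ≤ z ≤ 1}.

By the divergence theorem,

    ∯_{∂V} F · n dS = ∭_V (∇ · F) dV.

Compute the divergence:
    ∇ · F = ∂F_x/∂x + ∂F_y/∂y + ∂F_z/∂z = 13 + 13 + 26 = 52.

V is a rectangular box, so dV = dx dy dz with 0 ≤ x ≤ 2, 0 ≤ y ≤ 3, 0 ≤ z ≤ 1.

Integrate (52) over V as an iterated integral:

    ∭_V (∇·F) dV = ∫_0^{2} ∫_0^{3} ∫_0^{1} (52) dz dy dx.

Inner (z from 0 to 1): 52.
Middle (y from 0 to 3): 156.
Outer (x from 0 to 2): 312.

Therefore ∯_{∂V} F · n dS = 312.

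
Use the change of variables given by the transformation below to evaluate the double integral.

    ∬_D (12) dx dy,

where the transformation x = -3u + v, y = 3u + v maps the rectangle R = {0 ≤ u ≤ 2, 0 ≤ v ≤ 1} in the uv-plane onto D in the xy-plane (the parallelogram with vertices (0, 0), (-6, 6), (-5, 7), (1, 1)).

Compute the Jacobian determinant of (x, y) with respect to (u, v):

    ∂(x,y)/∂(u,v) = | -3  1 | = (-3)(1) - (1)(3) = -6.
                   | 3  1 |

Its absolute value is |J| = 6 (the area scaling factor).

Substituting x = -3u + v, y = 3u + v into the integrand,

    12 → 12,

so the integral becomes

    ∬_R (12) · |J| du dv = ∫_0^2 ∫_0^1 (72) dv du.

Inner (v): 72.
Outer (u): 144.

Therefore ∬_D (12) dx dy = 144.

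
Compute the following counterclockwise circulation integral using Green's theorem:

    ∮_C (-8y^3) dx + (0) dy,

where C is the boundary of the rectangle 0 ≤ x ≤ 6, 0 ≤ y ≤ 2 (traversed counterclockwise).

Green's theorem converts the closed line integral into a double integral over the enclosed region D:

    ∮_C P dx + Q dy = ∬_D (∂Q/∂x - ∂P/∂y) dA.

Here P = -8y^3, Q = 0, so

    ∂Q/∂x = 0,    ∂P/∂y = -24y^2,
    ∂Q/∂x - ∂P/∂y = 24y^2.

D is the region 0 ≤ x ≤ 6, 0 ≤ y ≤ 2. Evaluating the double integral:

    ∬_D (24y^2) dA = ∫_0^{6} ∫_0^{2} (24y^2) dy dx.

Inner (y from 0 to 2): 64.
Outer (x from 0 to 6): 384.

Therefore ∮_C P dx + Q dy = 384.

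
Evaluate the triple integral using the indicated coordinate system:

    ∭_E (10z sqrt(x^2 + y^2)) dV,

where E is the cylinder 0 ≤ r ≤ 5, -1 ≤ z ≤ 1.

In cylindrical coordinates, x = r cos(θ), y = r sin(θ), z = z, and dV = r dr dθ dz.

The integrand becomes 10r z, so

    ∭_E (10z sqrt(x^2 + y^2)) dV = ∫_{0}^{2π} ∫_{0}^{5} ∫_{-1}^{1} (10r z) · r dz dr dθ.

Inner (z): 0.
Middle (r from 0 to 5): 0.
Outer (θ): 0.

Therefore the triple integral equals 0.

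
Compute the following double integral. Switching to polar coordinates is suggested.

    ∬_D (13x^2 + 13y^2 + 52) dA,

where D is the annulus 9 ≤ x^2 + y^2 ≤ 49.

The region D is 3 ≤ r ≤ 7, 0 ≤ θ ≤ 2π in polar coordinates, where x = r cos(θ), y = r sin(θ), and dA = r dr dθ.

Under the substitution, the integrand becomes 13r^2 + 52, so

    ∬_D (13x^2 + 13y^2 + 52) dA = ∫_{0}^{2π} ∫_{3}^{7} (13r^2 + 52) · r dr dθ.

Inner integral (in r): ∫_{3}^{7} (13r^2 + 52) · r dr = 8580.

Outer integral (in θ): ∫_{0}^{2π} (8580) dθ = 17160π.

Therefore ∬_D (13x^2 + 13y^2 + 52) dA = 17160π.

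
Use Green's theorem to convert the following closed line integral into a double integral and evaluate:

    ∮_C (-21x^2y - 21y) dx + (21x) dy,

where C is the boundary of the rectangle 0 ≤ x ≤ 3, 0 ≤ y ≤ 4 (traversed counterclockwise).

Green's theorem converts the closed line integral into a double integral over the enclosed region D:

    ∮_C P dx + Q dy = ∬_D (∂Q/∂x - ∂P/∂y) dA.

Here P = -21x^2y - 21y, Q = 21x, so

    ∂Q/∂x = 21,    ∂P/∂y = -21x^2 - 21,
    ∂Q/∂x - ∂P/∂y = 21x^2 + 42.

D is the region 0 ≤ x ≤ 3, 0 ≤ y ≤ 4. Evaluating the double integral:

    ∬_D (21x^2 + 42) dA = ∫_0^{3} ∫_0^{4} (21x^2 + 42) dy dx.

Inner (y from 0 to 4): 84x^2 + 168.
Outer (x from 0 to 3): 1260.

Therefore ∮_C P dx + Q dy = 1260.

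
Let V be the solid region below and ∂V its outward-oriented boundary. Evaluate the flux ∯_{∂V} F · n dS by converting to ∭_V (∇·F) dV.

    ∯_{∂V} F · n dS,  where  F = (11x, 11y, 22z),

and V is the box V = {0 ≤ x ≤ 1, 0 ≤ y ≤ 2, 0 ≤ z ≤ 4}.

By the divergence theorem,

    ∯_{∂V} F · n dS = ∭_V (∇ · F) dV.

Compute the divergence:
    ∇ · F = ∂F_x/∂x + ∂F_y/∂y + ∂F_z/∂z = 11 + 11 + 22 = 44.

V is a rectangular box, so dV = dx dy dz with 0 ≤ x ≤ 1, 0 ≤ y ≤ 2, 0 ≤ z ≤ 4.

Integrate (44) over V as an iterated integral:

    ∭_V (∇·F) dV = ∫_0^{1} ∫_0^{2} ∫_0^{4} (44) dz dy dx.

Inner (z from 0 to 4): 176.
Middle (y from 0 to 2): 352.
Outer (x from 0 to 1): 352.

Therefore ∯_{∂V} F · n dS = 352.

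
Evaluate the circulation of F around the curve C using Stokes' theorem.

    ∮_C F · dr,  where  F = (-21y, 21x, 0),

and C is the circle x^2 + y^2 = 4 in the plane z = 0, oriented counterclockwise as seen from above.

Let S be the flat disk x^2 + y^2 ≤ 4 in the plane z = 0, with upward unit normal n̂ = ẑ. By Stokes' theorem,

    ∮_C F · dr = ∬_S (∇ × F) · n̂ dS = ∬_D (curl F)_z dA,

where D is the disk x^2 + y^2 ≤ 4.

Compute the curl of F = (-21y, 21x, 0):
    (∇ × F)_x = ∂F_z/∂y - ∂F_y/∂z = 0,
    (∇ × F)_y = ∂F_x/∂z - ∂F_z/∂x = 0,
    (∇ × F)_z = ∂F_y/∂x - ∂F_x/∂y = 42.

On z = 0, (curl F)_z = 42.

Convert to polar (x = r cos θ, y = r sin θ, dA = r dr dθ); the integrand becomes 42, so

    ∬_D (curl F)_z dA = ∫_0^{2π} ∫_0^{2} (42) · r dr dθ.

Inner (r from 0 to 2): 84.
Outer (θ from 0 to 2π): 168π.

Therefore ∮_C F · dr = 168π.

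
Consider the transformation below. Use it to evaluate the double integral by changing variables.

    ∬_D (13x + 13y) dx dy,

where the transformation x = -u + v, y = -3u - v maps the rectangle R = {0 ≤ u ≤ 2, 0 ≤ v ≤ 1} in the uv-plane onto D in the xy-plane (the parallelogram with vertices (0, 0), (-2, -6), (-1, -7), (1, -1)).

Compute the Jacobian determinant of (x, y) with respect to (u, v):

    ∂(x,y)/∂(u,v) = | -1  1 | = (-1)(-1) - (1)(-3) = 4.
                   | -3  -1 |

Its absolute value is |J| = 4 (the area scaling factor).

Substituting x = -u + v, y = -3u - v into the integrand,

    13x + 13y → -52u,

so the integral becomes

    ∬_R (-52u) · |J| du dv = ∫_0^2 ∫_0^1 (-208u) dv du.

Inner (v): -208u.
Outer (u): -416.

Therefore ∬_D (13x + 13y) dx dy = -416.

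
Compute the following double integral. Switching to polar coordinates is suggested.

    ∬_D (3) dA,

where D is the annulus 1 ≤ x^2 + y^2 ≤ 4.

The region D is 1 ≤ r ≤ 2, 0 ≤ θ ≤ 2π in polar coordinates, where x = r cos(θ), y = r sin(θ), and dA = r dr dθ.

Under the substitution, the integrand becomes 3, so

    ∬_D (3) dA = ∫_{0}^{2π} ∫_{1}^{2} (3) · r dr dθ.

Inner integral (in r): ∫_{1}^{2} (3) · r dr = 9/2.

Outer integral (in θ): ∫_{0}^{2π} (9/2) dθ = 9π.

Therefore ∬_D (3) dA = 9π.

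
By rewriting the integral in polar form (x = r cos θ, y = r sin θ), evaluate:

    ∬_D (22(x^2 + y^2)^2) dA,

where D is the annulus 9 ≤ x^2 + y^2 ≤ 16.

The region D is 3 ≤ r ≤ 4, 0 ≤ θ ≤ 2π in polar coordinates, where x = r cos(θ), y = r sin(θ), and dA = r dr dθ.

Under the substitution, the integrand becomes 22r^4, so

    ∬_D (22(x^2 + y^2)^2) dA = ∫_{0}^{2π} ∫_{3}^{4} (22r^4) · r dr dθ.

Inner integral (in r): ∫_{3}^{4} (22r^4) · r dr = 37037/3.

Outer integral (in θ): ∫_{0}^{2π} (37037/3) dθ = 74074π/3.

Therefore ∬_D (22(x^2 + y^2)^2) dA = 74074π/3.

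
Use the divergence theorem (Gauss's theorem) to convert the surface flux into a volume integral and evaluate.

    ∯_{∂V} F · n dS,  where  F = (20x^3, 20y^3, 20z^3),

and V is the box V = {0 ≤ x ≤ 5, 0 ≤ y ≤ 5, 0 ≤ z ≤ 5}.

By the divergence theorem,

    ∯_{∂V} F · n dS = ∭_V (∇ · F) dV.

Compute the divergence:
    ∇ · F = ∂F_x/∂x + ∂F_y/∂y + ∂F_z/∂z = 60x^2 + 60y^2 + 60z^2.

V is a rectangular box, so dV = dx dy dz with 0 ≤ x ≤ 5, 0 ≤ y ≤ 5, 0 ≤ z ≤ 5.

Integrate (60x^2 + 60y^2 + 60z^2) over V as an iterated integral:

    ∭_V (∇·F) dV = ∫_0^{5} ∫_0^{5} ∫_0^{5} (60x^2 + 60y^2 + 60z^2) dz dy dx.

Inner (z from 0 to 5): 300x^2 + 300y^2 + 2500.
Middle (y from 0 to 5): 1500x^2 + 25000.
Outer (x from 0 to 5): 187500.

Therefore ∯_{∂V} F · n dS = 187500.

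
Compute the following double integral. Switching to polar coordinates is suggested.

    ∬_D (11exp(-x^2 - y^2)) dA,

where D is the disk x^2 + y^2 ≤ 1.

The region D is 0 ≤ r ≤ 1, 0 ≤ θ ≤ 2π in polar coordinates, where x = r cos(θ), y = r sin(θ), and dA = r dr dθ.

Under the substitution, the integrand becomes 11exp(-r^2), so

    ∬_D (11exp(-x^2 - y^2)) dA = ∫_{0}^{2π} ∫_{0}^{1} (11exp(-r^2)) · r dr dθ.

Inner integral (in r): ∫_{0}^{1} (11exp(-r^2)) · r dr = 11/2 - 11exp(-1)/2.

Outer integral (in θ): ∫_{0}^{2π} (11/2 - 11exp(-1)/2) dθ = -11π exp(-1) + 11π.

Therefore ∬_D (11exp(-x^2 - y^2)) dA = -11π exp(-1) + 11π.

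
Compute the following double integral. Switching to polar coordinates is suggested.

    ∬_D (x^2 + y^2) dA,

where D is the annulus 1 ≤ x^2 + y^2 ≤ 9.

The region D is 1 ≤ r ≤ 3, 0 ≤ θ ≤ 2π in polar coordinates, where x = r cos(θ), y = r sin(θ), and dA = r dr dθ.

Under the substitution, the integrand becomes r^2, so

    ∬_D (x^2 + y^2) dA = ∫_{0}^{2π} ∫_{1}^{3} (r^2) · r dr dθ.

Inner integral (in r): ∫_{1}^{3} (r^2) · r dr = 20.

Outer integral (in θ): ∫_{0}^{2π} (20) dθ = 40π.

Therefore ∬_D (x^2 + y^2) dA = 40π.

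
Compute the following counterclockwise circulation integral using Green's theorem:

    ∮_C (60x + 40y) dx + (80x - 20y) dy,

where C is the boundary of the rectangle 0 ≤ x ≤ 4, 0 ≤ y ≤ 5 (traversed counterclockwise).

Green's theorem converts the closed line integral into a double integral over the enclosed region D:

    ∮_C P dx + Q dy = ∬_D (∂Q/∂x - ∂P/∂y) dA.

Here P = 60x + 40y, Q = 80x - 20y, so

    ∂Q/∂x = 80,    ∂P/∂y = 40,
    ∂Q/∂x - ∂P/∂y = 40.

D is the region 0 ≤ x ≤ 4, 0 ≤ y ≤ 5. Evaluating the double integral:

    ∬_D (40) dA = ∫_0^{4} ∫_0^{5} (40) dy dx.

Inner (y from 0 to 5): 200.
Outer (x from 0 to 4): 800.

Therefore ∮_C P dx + Q dy = 800.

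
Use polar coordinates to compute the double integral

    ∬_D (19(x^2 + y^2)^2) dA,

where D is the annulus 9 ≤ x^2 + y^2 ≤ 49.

The region D is 3 ≤ r ≤ 7, 0 ≤ θ ≤ 2π in polar coordinates, where x = r cos(θ), y = r sin(θ), and dA = r dr dθ.

Under the substitution, the integrand becomes 19r^4, so

    ∬_D (19(x^2 + y^2)^2) dA = ∫_{0}^{2π} ∫_{3}^{7} (19r^4) · r dr dθ.

Inner integral (in r): ∫_{3}^{7} (19r^4) · r dr = 1110740/3.

Outer integral (in θ): ∫_{0}^{2π} (1110740/3) dθ = 2221480π/3.

Therefore ∬_D (19(x^2 + y^2)^2) dA = 2221480π/3.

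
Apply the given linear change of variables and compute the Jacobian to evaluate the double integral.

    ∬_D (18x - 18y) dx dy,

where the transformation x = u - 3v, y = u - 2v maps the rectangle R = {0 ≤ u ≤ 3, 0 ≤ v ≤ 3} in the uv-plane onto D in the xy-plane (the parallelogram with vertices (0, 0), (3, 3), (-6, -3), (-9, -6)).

Compute the Jacobian determinant of (x, y) with respect to (u, v):

    ∂(x,y)/∂(u,v) = | 1  -3 | = (1)(-2) - (-3)(1) = 1.
                   | 1  -2 |

Its absolute value is |J| = 1 (the area scaling factor).

Substituting x = u - 3v, y = u - 2v into the integrand,

    18x - 18y → -18v,

so the integral becomes

    ∬_R (-18v) · |J| du dv = ∫_0^3 ∫_0^3 (-18v) dv du.

Inner (v): -81.
Outer (u): -243.

Therefore ∬_D (18x - 18y) dx dy = -243.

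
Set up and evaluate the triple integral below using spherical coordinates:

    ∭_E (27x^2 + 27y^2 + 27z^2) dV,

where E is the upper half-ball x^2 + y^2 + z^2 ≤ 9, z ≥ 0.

In spherical coordinates, x = ρ sin(φ) cos(θ), y = ρ sin(φ) sin(θ), z = ρ cos(φ), and dV = ρ^2 sin(φ) dρ dφ dθ.

The integrand becomes 27ρ^2, so

    ∭_E (27x^2 + 27y^2 + 27z^2) dV = ∫_{0}^{2π} ∫_{0}^{π/2} ∫_{0}^{3} (27ρ^2) · ρ^2 sin(φ) dρ dφ dθ.

Inner (ρ): 6561sin(φ)/5.
Middle (φ): 6561/5.
Outer (θ): 13122π/5.

Therefore the triple integral equals 13122π/5.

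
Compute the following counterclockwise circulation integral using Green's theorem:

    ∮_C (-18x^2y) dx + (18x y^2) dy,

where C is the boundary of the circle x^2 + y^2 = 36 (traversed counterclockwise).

Green's theorem converts the closed line integral into a double integral over the enclosed region D:

    ∮_C P dx + Q dy = ∬_D (∂Q/∂x - ∂P/∂y) dA.

Here P = -18x^2y, Q = 18x y^2, so

    ∂Q/∂x = 18y^2,    ∂P/∂y = -18x^2,
    ∂Q/∂x - ∂P/∂y = 18x^2 + 18y^2.

D is the region x^2 + y^2 ≤ 36. Evaluating the double integral:

In polar coordinates (x = r cos θ, y = r sin θ, dA = r dr dθ) the integrand becomes 18r^2, so

    ∬_D (18x^2 + 18y^2) dA = ∫_0^{2π} ∫_0^{6} (18r^2) · r dr dθ.

Inner (r from 0 to 6): 5832.
Outer (θ from 0 to 2π): 11664π.

Therefore ∮_C P dx + Q dy = 11664π.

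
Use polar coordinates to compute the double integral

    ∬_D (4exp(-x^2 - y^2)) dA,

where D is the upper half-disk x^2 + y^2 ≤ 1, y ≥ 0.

The region D is 0 ≤ r ≤ 1, 0 ≤ θ ≤ π in polar coordinates, where x = r cos(θ), y = r sin(θ), and dA = r dr dθ.

Under the substitution, the integrand becomes 4exp(-r^2), so

    ∬_D (4exp(-x^2 - y^2)) dA = ∫_{0}^{π} ∫_{0}^{1} (4exp(-r^2)) · r dr dθ.

Inner integral (in r): ∫_{0}^{1} (4exp(-r^2)) · r dr = 2 - 2exp(-1).

Outer integral (in θ): ∫_{0}^{π} (2 - 2exp(-1)) dθ = -2π exp(-1) + 2π.

Therefore ∬_D (4exp(-x^2 - y^2)) dA = -2π exp(-1) + 2π.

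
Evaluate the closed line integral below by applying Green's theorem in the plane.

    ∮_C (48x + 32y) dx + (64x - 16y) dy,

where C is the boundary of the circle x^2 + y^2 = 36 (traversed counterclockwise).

Green's theorem converts the closed line integral into a double integral over the enclosed region D:

    ∮_C P dx + Q dy = ∬_D (∂Q/∂x - ∂P/∂y) dA.

Here P = 48x + 32y, Q = 64x - 16y, so

    ∂Q/∂x = 64,    ∂P/∂y = 32,
    ∂Q/∂x - ∂P/∂y = 32.

D is the region x^2 + y^2 ≤ 36. Evaluating the double integral:

In polar coordinates (x = r cos θ, y = r sin θ, dA = r dr dθ) the integrand becomes 32, so

    ∬_D (32) dA = ∫_0^{2π} ∫_0^{6} (32) · r dr dθ.

Inner (r from 0 to 6): 576.
Outer (θ from 0 to 2π): 1152π.

Therefore ∮_C P dx + Q dy = 1152π.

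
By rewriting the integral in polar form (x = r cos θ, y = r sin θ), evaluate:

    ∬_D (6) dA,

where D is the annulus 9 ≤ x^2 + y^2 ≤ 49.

The region D is 3 ≤ r ≤ 7, 0 ≤ θ ≤ 2π in polar coordinates, where x = r cos(θ), y = r sin(θ), and dA = r dr dθ.

Under the substitution, the integrand becomes 6, so

    ∬_D (6) dA = ∫_{0}^{2π} ∫_{3}^{7} (6) · r dr dθ.

Inner integral (in r): ∫_{3}^{7} (6) · r dr = 120.

Outer integral (in θ): ∫_{0}^{2π} (120) dθ = 240π.

Therefore ∬_D (6) dA = 240π.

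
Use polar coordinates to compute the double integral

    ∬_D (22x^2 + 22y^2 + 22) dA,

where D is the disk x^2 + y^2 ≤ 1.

The region D is 0 ≤ r ≤ 1, 0 ≤ θ ≤ 2π in polar coordinates, where x = r cos(θ), y = r sin(θ), and dA = r dr dθ.

Under the substitution, the integrand becomes 22r^2 + 22, so

    ∬_D (22x^2 + 22y^2 + 22) dA = ∫_{0}^{2π} ∫_{0}^{1} (22r^2 + 22) · r dr dθ.

Inner integral (in r): ∫_{0}^{1} (22r^2 + 22) · r dr = 33/2.

Outer integral (in θ): ∫_{0}^{2π} (33/2) dθ = 33π.

Therefore ∬_D (22x^2 + 22y^2 + 22) dA = 33π.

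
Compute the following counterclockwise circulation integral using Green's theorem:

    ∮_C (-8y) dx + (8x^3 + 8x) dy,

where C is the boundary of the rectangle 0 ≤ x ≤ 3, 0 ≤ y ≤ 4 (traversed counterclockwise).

Green's theorem converts the closed line integral into a double integral over the enclosed region D:

    ∮_C P dx + Q dy = ∬_D (∂Q/∂x - ∂P/∂y) dA.

Here P = -8y, Q = 8x^3 + 8x, so

    ∂Q/∂x = 24x^2 + 8,    ∂P/∂y = -8,
    ∂Q/∂x - ∂P/∂y = 24x^2 + 16.

D is the region 0 ≤ x ≤ 3, 0 ≤ y ≤ 4. Evaluating the double integral:

    ∬_D (24x^2 + 16) dA = ∫_0^{3} ∫_0^{4} (24x^2 + 16) dy dx.

Inner (y from 0 to 4): 96x^2 + 64.
Outer (x from 0 to 3): 1056.

Therefore ∮_C P dx + Q dy = 1056.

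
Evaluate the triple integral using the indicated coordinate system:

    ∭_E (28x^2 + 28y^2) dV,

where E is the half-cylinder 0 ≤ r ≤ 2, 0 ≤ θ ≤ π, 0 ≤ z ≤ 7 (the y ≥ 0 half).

In cylindrical coordinates, x = r cos(θ), y = r sin(θ), z = z, and dV = r dr dθ dz.

The integrand becomes 28r^2, so

    ∭_E (28x^2 + 28y^2) dV = ∫_{0}^{π} ∫_{0}^{2} ∫_{0}^{7} (28r^2) · r dz dr dθ.

Inner (z): 196r^3.
Middle (r from 0 to 2): 784.
Outer (θ): 784π.

Therefore the triple integral equals 784π.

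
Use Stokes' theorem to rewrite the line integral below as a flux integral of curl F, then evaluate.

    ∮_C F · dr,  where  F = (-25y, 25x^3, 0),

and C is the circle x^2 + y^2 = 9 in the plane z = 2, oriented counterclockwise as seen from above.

Let S be the flat disk x^2 + y^2 ≤ 9 in the plane z = 2, with upward unit normal n̂ = ẑ. By Stokes' theorem,

    ∮_C F · dr = ∬_S (∇ × F) · n̂ dS = ∬_D (curl F)_z dA,

where D is the disk x^2 + y^2 ≤ 9.

Compute the curl of F = (-25y, 25x^3, 0):
    (∇ × F)_x = ∂F_z/∂y - ∂F_y/∂z = 0,
    (∇ × F)_y = ∂F_x/∂z - ∂F_z/∂x = 0,
    (∇ × F)_z = ∂F_y/∂x - ∂F_x/∂y = 75x^2 + 25.

On z = 2, (curl F)_z = 75x^2 + 25.

Convert to polar (x = r cos θ, y = r sin θ, dA = r dr dθ); the integrand becomes 75r^2cos(θ)^2 + 25, so

    ∬_D (curl F)_z dA = ∫_0^{2π} ∫_0^{3} (75r^2cos(θ)^2 + 25) · r dr dθ.

Inner (r from 0 to 3): 6075cos(θ)^2/4 + 225/2.
Outer (θ from 0 to 2π): 6975π/4.

Therefore ∮_C F · dr = 6975π/4.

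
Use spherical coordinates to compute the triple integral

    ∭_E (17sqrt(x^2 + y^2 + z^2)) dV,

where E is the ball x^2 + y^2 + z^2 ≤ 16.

In spherical coordinates, x = ρ sin(φ) cos(θ), y = ρ sin(φ) sin(θ), z = ρ cos(φ), and dV = ρ^2 sin(φ) dρ dφ dθ.

The integrand becomes 17ρ, so

    ∭_E (17sqrt(x^2 + y^2 + z^2)) dV = ∫_{0}^{2π} ∫_{0}^{π} ∫_{0}^{4} (17ρ) · ρ^2 sin(φ) dρ dφ dθ.

Inner (ρ): 1088sin(φ).
Middle (φ): 2176.
Outer (θ): 4352π.

Therefore the triple integral equals 4352π.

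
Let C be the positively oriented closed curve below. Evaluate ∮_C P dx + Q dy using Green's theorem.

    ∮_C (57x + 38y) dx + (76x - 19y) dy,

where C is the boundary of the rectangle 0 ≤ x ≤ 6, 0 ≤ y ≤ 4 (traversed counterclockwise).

Green's theorem converts the closed line integral into a double integral over the enclosed region D:

    ∮_C P dx + Q dy = ∬_D (∂Q/∂x - ∂P/∂y) dA.

Here P = 57x + 38y, Q = 76x - 19y, so

    ∂Q/∂x = 76,    ∂P/∂y = 38,
    ∂Q/∂x - ∂P/∂y = 38.

D is the region 0 ≤ x ≤ 6, 0 ≤ y ≤ 4. Evaluating the double integral:

    ∬_D (38) dA = ∫_0^{6} ∫_0^{4} (38) dy dx.

Inner (y from 0 to 4): 152.
Outer (x from 0 to 6): 912.

Therefore ∮_C P dx + Q dy = 912.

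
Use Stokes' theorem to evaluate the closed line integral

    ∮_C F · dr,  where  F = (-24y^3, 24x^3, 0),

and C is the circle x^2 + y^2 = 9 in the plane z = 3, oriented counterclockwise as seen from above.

Let S be the flat disk x^2 + y^2 ≤ 9 in the plane z = 3, with upward unit normal n̂ = ẑ. By Stokes' theorem,

    ∮_C F · dr = ∬_S (∇ × F) · n̂ dS = ∬_D (curl F)_z dA,

where D is the disk x^2 + y^2 ≤ 9.

Compute the curl of F = (-24y^3, 24x^3, 0):
    (∇ × F)_x = ∂F_z/∂y - ∂F_y/∂z = 0,
    (∇ × F)_y = ∂F_x/∂z - ∂F_z/∂x = 0,
    (∇ × F)_z = ∂F_y/∂x - ∂F_x/∂y = 72x^2 + 72y^2.

On z = 3, (curl F)_z = 72x^2 + 72y^2.

Convert to polar (x = r cos θ, y = r sin θ, dA = r dr dθ); the integrand becomes 72r^2, so

    ∬_D (curl F)_z dA = ∫_0^{2π} ∫_0^{3} (72r^2) · r dr dθ.

Inner (r from 0 to 3): 1458.
Outer (θ from 0 to 2π): 2916π.

Therefore ∮_C F · dr = 2916π.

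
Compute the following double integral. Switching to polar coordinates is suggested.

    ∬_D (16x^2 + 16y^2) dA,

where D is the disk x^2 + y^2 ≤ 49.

The region D is 0 ≤ r ≤ 7, 0 ≤ θ ≤ 2π in polar coordinates, where x = r cos(θ), y = r sin(θ), and dA = r dr dθ.

Under the substitution, the integrand becomes 16r^2, so

    ∬_D (16x^2 + 16y^2) dA = ∫_{0}^{2π} ∫_{0}^{7} (16r^2) · r dr dθ.

Inner integral (in r): ∫_{0}^{7} (16r^2) · r dr = 9604.

Outer integral (in θ): ∫_{0}^{2π} (9604) dθ = 19208π.

Therefore ∬_D (16x^2 + 16y^2) dA = 19208π.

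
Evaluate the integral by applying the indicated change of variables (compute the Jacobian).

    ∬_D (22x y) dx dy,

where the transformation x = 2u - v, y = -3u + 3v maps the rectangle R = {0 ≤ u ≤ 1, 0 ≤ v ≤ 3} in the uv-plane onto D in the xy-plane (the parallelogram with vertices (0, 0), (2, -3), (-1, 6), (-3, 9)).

Compute the Jacobian determinant of (x, y) with respect to (u, v):

    ∂(x,y)/∂(u,v) = | 2  -1 | = (2)(3) - (-1)(-3) = 3.
                   | -3  3 |

Its absolute value is |J| = 3 (the area scaling factor).

Substituting x = 2u - v, y = -3u + 3v into the integrand,

    22x y → -132u^2 + 198u v - 66v^2,

so the integral becomes

    ∬_R (-132u^2 + 198u v - 66v^2) · |J| du dv = ∫_0^1 ∫_0^3 (-396u^2 + 594u v - 198v^2) dv du.

Inner (v): -1188u^2 + 2673u - 1782.
Outer (u): -1683/2.

Therefore ∬_D (22x y) dx dy = -1683/2.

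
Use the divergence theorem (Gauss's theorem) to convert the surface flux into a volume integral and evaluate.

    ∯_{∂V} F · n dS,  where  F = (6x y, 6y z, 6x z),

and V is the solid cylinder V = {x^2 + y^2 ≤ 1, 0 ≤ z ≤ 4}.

By the divergence theorem,

    ∯_{∂V} F · n dS = ∭_V (∇ · F) dV.

Compute the divergence:
    ∇ · F = ∂F_x/∂x + ∂F_y/∂y + ∂F_z/∂z = 6y + 6z + 6x = 6x + 6y + 6z.

In cylindrical coordinates, x = r cos(θ), y = r sin(θ), z = z, dV = r dr dθ dz, with 0 ≤ r ≤ 1, 0 ≤ θ ≤ 2π, 0 ≤ z ≤ 4.

The integrand, after substitution and multiplying by the volume element, becomes (6sqrt(2)r sin(θ + π/4) + 6z) · r, so

    ∭_V (∇·F) dV = ∫_0^{2π} ∫_0^{1} ∫_0^{4} (6sqrt(2)r sin(θ + π/4) + 6z) · r dz dr dθ.

Inner (z from 0 to 4): 24r (sqrt(2)r sin(θ + π/4) + 2).
Middle (r from 0 to 1): 8sqrt(2)sin(θ + π/4) + 24.
Outer (θ from 0 to 2π): 48π.

Therefore ∯_{∂V} F · n dS = 48π.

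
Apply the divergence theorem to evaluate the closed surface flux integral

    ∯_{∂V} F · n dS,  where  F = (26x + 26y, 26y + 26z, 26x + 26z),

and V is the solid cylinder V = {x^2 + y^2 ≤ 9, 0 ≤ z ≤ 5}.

By the divergence theorem,

    ∯_{∂V} F · n dS = ∭_V (∇ · F) dV.

Compute the divergence:
    ∇ · F = ∂F_x/∂x + ∂F_y/∂y + ∂F_z/∂z = 26 + 26 + 26 = 78.

In cylindrical coordinates, x = r cos(θ), y = r sin(θ), z = z, dV = r dr dθ dz, with 0 ≤ r ≤ 3, 0 ≤ θ ≤ 2π, 0 ≤ z ≤ 5.

The integrand, after substitution and multiplying by the volume element, becomes (78) · r, so

    ∭_V (∇·F) dV = ∫_0^{2π} ∫_0^{3} ∫_0^{5} (78) · r dz dr dθ.

Inner (z from 0 to 5): 390r.
Middle (r from 0 to 3): 1755.
Outer (θ from 0 to 2π): 3510π.

Therefore ∯_{∂V} F · n dS = 3510π.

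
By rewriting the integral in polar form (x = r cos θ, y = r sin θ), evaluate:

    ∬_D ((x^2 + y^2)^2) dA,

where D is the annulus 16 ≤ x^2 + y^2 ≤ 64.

The region D is 4 ≤ r ≤ 8, 0 ≤ θ ≤ 2π in polar coordinates, where x = r cos(θ), y = r sin(θ), and dA = r dr dθ.

Under the substitution, the integrand becomes r^4, so

    ∬_D ((x^2 + y^2)^2) dA = ∫_{0}^{2π} ∫_{4}^{8} (r^4) · r dr dθ.

Inner integral (in r): ∫_{4}^{8} (r^4) · r dr = 43008.

Outer integral (in θ): ∫_{0}^{2π} (43008) dθ = 86016π.

Therefore ∬_D ((x^2 + y^2)^2) dA = 86016π.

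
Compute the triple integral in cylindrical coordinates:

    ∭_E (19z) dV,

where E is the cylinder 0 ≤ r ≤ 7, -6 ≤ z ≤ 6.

In cylindrical coordinates, x = r cos(θ), y = r sin(θ), z = z, and dV = r dr dθ dz.

The integrand becomes 19z, so

    ∭_E (19z) dV = ∫_{0}^{2π} ∫_{0}^{7} ∫_{-6}^{6} (19z) · r dz dr dθ.

Inner (z): 0.
Middle (r from 0 to 7): 0.
Outer (θ): 0.

Therefore the triple integral equals 0.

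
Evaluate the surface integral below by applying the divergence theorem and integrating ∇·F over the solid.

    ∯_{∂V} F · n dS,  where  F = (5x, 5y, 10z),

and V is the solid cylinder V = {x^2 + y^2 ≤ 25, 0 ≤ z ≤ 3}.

By the divergence theorem,

    ∯_{∂V} F · n dS = ∭_V (∇ · F) dV.

Compute the divergence:
    ∇ · F = ∂F_x/∂x + ∂F_y/∂y + ∂F_z/∂z = 5 + 5 + 10 = 20.

In cylindrical coordinates, x = r cos(θ), y = r sin(θ), z = z, dV = r dr dθ dz, with 0 ≤ r ≤ 5, 0 ≤ θ ≤ 2π, 0 ≤ z ≤ 3.

The integrand, after substitution and multiplying by the volume element, becomes (20) · r, so

    ∭_V (∇·F) dV = ∫_0^{2π} ∫_0^{5} ∫_0^{3} (20) · r dz dr dθ.

Inner (z from 0 to 3): 60r.
Middle (r from 0 to 5): 750.
Outer (θ from 0 to 2π): 1500π.

Therefore ∯_{∂V} F · n dS = 1500π.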